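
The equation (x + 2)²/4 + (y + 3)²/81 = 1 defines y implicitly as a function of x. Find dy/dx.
Apply d/dx to both sides, remembering that y depends on x. Each occurrence of y therefore brings in a y' = dy/dx via the chain rule.

With F(x, y) equal to the left-hand side minus the right, differentiate F term by term:
  d/dx[(x + 2)^2/4] = x/2 + 1
  d/dx[(y + 3)^2/81] = 2·y'(y + 3)/81
  d/dx[-1] = 0
Adding these up, d/dx[F] = 0 becomes
  (x/2 + 1) + (2y/81 + 2/27)·y' = 0,
so isolating y',
  dy/dx = -(x/2 + 1)/(2y/81 + 2/27)
        = -((x + 2)/2)/(2(y + 3)/81) = 81(-x - 2)/(4(y + 3))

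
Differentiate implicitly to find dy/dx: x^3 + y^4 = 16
Apply d/dx to both sides, remembering that y depends on x. Each occurrence of y therefore brings in a y' = dy/dx via the chain rule.

With F(x, y) equal to the left-hand side minus the right, differentiate F term by term:
  d/dx[x^3] = 3x^2
  d/dx[y^4] = 4y^3·y'
  d/dx[-16] = 0
Adding these up, d/dx[F] = 0 becomes
  (3x^2) + (4y^3)·y' = 0,
so isolating y',
  dy/dx = -(3x^2)/(4y^3) = -3x^2/(4y^3)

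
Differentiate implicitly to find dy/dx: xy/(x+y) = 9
Differentiate both sides with respect to x, treating y as y(x). By the chain rule, any term containing y contributes a factor of y' = dy/dx when we differentiate it.

Move every term to one side and write the relation as F(x, y) = 0. Term by term,
  d/dx[xy/(x + y)] = xy(-y' - 1)/(x + y)^2 + x·y'/(x + y) + y/(x + y)
  d/dx[-9] = 0

The pieces without y' make up ∂F/∂x and the coefficient of y' is ∂F/∂y:
  ∂F/∂x = -xy/(x + y)^2 + y/(x + y),
  ∂F/∂y = -xy/(x + y)^2 + x/(x + y).

Since d/dx[F] = ∂F/∂x + (∂F/∂y)·y' = 0, solve for y':
  (∂F/∂y)·y' = -∂F/∂x
  dy/dx = -(∂F/∂x)/(∂F/∂y) = -(-xy/(x + y)^2 + y/(x + y))/(-xy/(x + y)^2 + x/(x + y))
        = -(y^2/(x + y)^2)/(x^2/(x + y)^2) = -y^2/x^2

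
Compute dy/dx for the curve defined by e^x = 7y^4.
Differentiate both sides with respect to x, treating y as y(x). By the chain rule, any term containing y contributes a factor of y' = dy/dx when we differentiate it.

Move every term to one side and write the relation as F(x, y) = 0. Term by term,
  d/dx[-7y^4] = -28y^3·y'
  d/dx[e^(x)] = e^(x)

The pieces without y' make up ∂F/∂x and the coefficient of y' is ∂F/∂y:
  ∂F/∂x = e^(x),
  ∂F/∂y = -28y^3.

Since d/dx[F] = ∂F/∂x + (∂F/∂y)·y' = 0, solve for y':
  (∂F/∂y)·y' = -∂F/∂x
  dy/dx = -(∂F/∂x)/(∂F/∂y) = -(e^(x))/(-28y^3) = e^(x)/(28y^3)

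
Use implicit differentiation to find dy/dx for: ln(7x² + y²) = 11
Take d/dx of both sides. Since y is implicitly a function of x, the chain rule attaches a y' = dy/dx factor whenever we differentiate through y.

Set F(x, y) = (left side) − (right side), so the curve is F = 0. Differentiating each term of F:
  d/dx[ln(7x^2 + y^2)] = (14x + 2y·y')/(7x^2 + y^2)
  d/dx[-11] = 0

Collecting, the y'-free part is the partial derivative in x and the y' coefficient is the partial derivative in y:
  ∂F/∂x = 14x/(7x^2 + y^2)
  ∂F/∂y = 2y/(7x^2 + y^2)

so d/dx[F(x, y(x))] = ∂F/∂x + (∂F/∂y)·y' = 0. Rearranging,
  dy/dx = -(∂F/∂x)/(∂F/∂y) = -(14x/(7x^2 + y^2))/(2y/(7x^2 + y^2)) = -7x/y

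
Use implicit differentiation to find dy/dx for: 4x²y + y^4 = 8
Apply d/dx to both sides, remembering that y depends on x. Each occurrence of y therefore brings in a y' = dy/dx via the chain rule.

With F(x, y) equal to the left-hand side minus the right, differentiate F term by term:
  d/dx[4x^2y] = 4x^2·y' + 8xy
  d/dx[y^4] = 4y^3·y'
  d/dx[-8] = 0
Adding these up, d/dx[F] = 0 becomes
  (8xy) + (4x^2 + 4y^3)·y' = 0,
so isolating y',
  dy/dx = -(8xy)/(4x^2 + 4y^3) = -2xy/(x^2 + y^3)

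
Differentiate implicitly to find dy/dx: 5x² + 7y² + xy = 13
Take d/dx of both sides. Since y is implicitly a function of x, the chain rule attaches a y' = dy/dx factor whenever we differentiate through y.

Set F(x, y) = (left side) − (right side), so the curve is F = 0. Differentiating each term of F:
  d/dx[5x^2] = 10x
  d/dx[xy] = x·y' + y
  d/dx[7y^2] = 14y·y'
  d/dx[-13] = 0

Collecting, the y'-free part is the partial derivative in x and the y' coefficient is the partial derivative in y:
  ∂F/∂x = 10x + y
  ∂F/∂y = x + 14y

so d/dx[F(x, y(x))] = ∂F/∂x + (∂F/∂y)·y' = 0. Rearranging,
  dy/dx = -(∂F/∂x)/(∂F/∂y) = -(10x + y)/(x + 14y) = (-10x - y)/(x + 14y)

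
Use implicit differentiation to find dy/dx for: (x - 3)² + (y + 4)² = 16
Differentiate both sides with respect to x, treating y as y(x). By the chain rule, any term containing y contributes a factor of y' = dy/dx when we differentiate it.

Move every term to one side and write the relation as F(x, y) = 0. Term by term,
  d/dx[(x - 3)^2] = 2x - 6
  d/dx[(y + 4)^2] = 2·y'(y + 4)
  d/dx[-16] = 0

The pieces without y' make up ∂F/∂x and the coefficient of y' is ∂F/∂y:
  ∂F/∂x = 2x - 6,
  ∂F/∂y = 2y + 8.

Since d/dx[F] = ∂F/∂x + (∂F/∂y)·y' = 0, solve for y':
  (∂F/∂y)·y' = -∂F/∂x
  dy/dx = -(∂F/∂x)/(∂F/∂y) = -(2x - 6)/(2y + 8) = (3 - x)/(y + 4)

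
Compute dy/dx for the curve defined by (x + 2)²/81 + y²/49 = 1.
Apply d/dx to both sides, remembering that y depends on x. Each occurrence of y therefore brings in a y' = dy/dx via the chain rule.

With F(x, y) equal to the left-hand side minus the right, differentiate F term by term:
  d/dx[y^2/49] = 2y·y'/49
  d/dx[(x + 2)^2/81] = 2x/81 + 4/81
  d/dx[-1] = 0
Adding these up, d/dx[F] = 0 becomes
  (2x/81 + 4/81) + (2y/49)·y' = 0,
so isolating y',
  dy/dx = -(2x/81 + 4/81)/(2y/49)
        = -(2(x + 2)/81)/(2y/49) = 49(-x - 2)/(81y)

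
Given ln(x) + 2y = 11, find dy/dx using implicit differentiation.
Differentiate both sides with respect to x, treating y as y(x). By the chain rule, any term containing y contributes a factor of y' = dy/dx when we differentiate it.

Move every term to one side and write the relation as F(x, y) = 0. Term by term,
  d/dx[2y] = 2·y'
  d/dx[ln(x)] = 1/x
  d/dx[-11] = 0

The pieces without y' make up ∂F/∂x and the coefficient of y' is ∂F/∂y:
  ∂F/∂x = 1/x,
  ∂F/∂y = 2.

Since d/dx[F] = ∂F/∂x + (∂F/∂y)·y' = 0, solve for y':
  (∂F/∂y)·y' = -∂F/∂x
  dy/dx = -(∂F/∂x)/(∂F/∂y) = -(1/x)/(2) = -1/(2x)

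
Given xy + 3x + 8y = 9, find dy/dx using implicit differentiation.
Differentiate both sides with respect to x, treating y as y(x). By the chain rule, any term containing y contributes a factor of y' = dy/dx when we differentiate it.

Move every term to one side and write the relation as F(x, y) = 0. Term by term,
  d/dx[xy] = x·y' + y
  d/dx[3x] = 3
  d/dx[8y] = 8·y'
  d/dx[-9] = 0

The pieces without y' make up ∂F/∂x and the coefficient of y' is ∂F/∂y:
  ∂F/∂x = y + 3,
  ∂F/∂y = x + 8.

Since d/dx[F] = ∂F/∂x + (∂F/∂y)·y' = 0, solve for y':
  (∂F/∂y)·y' = -∂F/∂x
  dy/dx = -(∂F/∂x)/(∂F/∂y) = -(y + 3)/(x + 8) = (-y - 3)/(x + 8)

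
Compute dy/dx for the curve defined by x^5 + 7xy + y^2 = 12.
Differentiate the relation implicitly: treat y = y(x) and apply the chain rule, so every y-derivative picks up a y' = dy/dx factor.

With everything moved to the left-hand side, differentiate term by term:
  d/dx[x^5] = 5x^4
  d/dx[7xy] = 7x·y' + 7y
  d/dx[y^2] = 2y·y'
  d/dx[-12] = 0

Separating the contributions that come from x directly and those that come through y:
  without y':      5x^4 + 7y
  multiplying y':  7x + 2y

so (5x^4 + 7y) + (7x + 2y)·y' = 0, and therefore
  dy/dx = -(5x^4 + 7y)/(7x + 2y) = (-5x^4 - 7y)/(7x + 2y)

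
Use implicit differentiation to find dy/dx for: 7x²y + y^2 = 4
Differentiate both sides with respect to x, treating y as y(x). By the chain rule, any term containing y contributes a factor of y' = dy/dx when we differentiate it.

Move every term to one side and write the relation as F(x, y) = 0. Term by term,
  d/dx[7x^2y] = 7x^2·y' + 14xy
  d/dx[y^2] = 2y·y'
  d/dx[-4] = 0

The pieces without y' make up ∂F/∂x and the coefficient of y' is ∂F/∂y:
  ∂F/∂x = 14xy,
  ∂F/∂y = 7x^2 + 2y.

Since d/dx[F] = ∂F/∂x + (∂F/∂y)·y' = 0, solve for y':
  (∂F/∂y)·y' = -∂F/∂x
  dy/dx = -(∂F/∂x)/(∂F/∂y) = -(14xy)/(7x^2 + 2y) = -14xy/(7x^2 + 2y)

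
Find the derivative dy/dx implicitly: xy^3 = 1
Differentiate both sides with respect to x, treating y as y(x). By the chain rule, any term containing y contributes a factor of y' = dy/dx when we differentiate it.

Move every term to one side and write the relation as F(x, y) = 0. Term by term,
  d/dx[xy^3] = 3xy^2·y' + y^3
  d/dx[-1] = 0

The pieces without y' make up ∂F/∂x and the coefficient of y' is ∂F/∂y:
  ∂F/∂x = y^3,
  ∂F/∂y = 3xy^2.

Since d/dx[F] = ∂F/∂x + (∂F/∂y)·y' = 0, solve for y':
  (∂F/∂y)·y' = -∂F/∂x
  dy/dx = -(∂F/∂x)/(∂F/∂y) = -(y^3)/(3xy^2) = -y/(3x)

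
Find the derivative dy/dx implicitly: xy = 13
Differentiate the relation implicitly: treat y = y(x) and apply the chain rule, so every y-derivative picks up a y' = dy/dx factor.

With everything moved to the left-hand side, differentiate term by term:
  d/dx[xy] = x·y' + y
  d/dx[-13] = 0

Separating the contributions that come from x directly and those that come through y:
  without y':      y
  multiplying y':  x

so (y) + (x)·y' = 0, and therefore
  dy/dx = -(y)/(x) = -y/x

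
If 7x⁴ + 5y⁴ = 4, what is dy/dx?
Take d/dx of both sides. Since y is implicitly a function of x, the chain rule attaches a y' = dy/dx factor whenever we differentiate through y.

Set F(x, y) = (left side) − (right side), so the curve is F = 0. Differentiating each term of F:
  d/dx[7x^4] = 28x^3
  d/dx[5y^4] = 20y^3·y'
  d/dx[-4] = 0

Collecting, the y'-free part is the partial derivative in x and the y' coefficient is the partial derivative in y:
  ∂F/∂x = 28x^3
  ∂F/∂y = 20y^3

so d/dx[F(x, y(x))] = ∂F/∂x + (∂F/∂y)·y' = 0. Rearranging,
  dy/dx = -(∂F/∂x)/(∂F/∂y) = -(28x^3)/(20y^3) = -7x^3/(5y^3)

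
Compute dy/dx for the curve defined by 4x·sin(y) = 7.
Differentiate the relation implicitly: treat y = y(x) and apply the chain rule, so every y-derivative picks up a y' = dy/dx factor.

With everything moved to the left-hand side, differentiate term by term:
  d/dx[4x·sin(y)] = 4x·y'·cos(y) + 4sin(y)
  d/dx[-7] = 0

Separating the contributions that come from x directly and those that come through y:
  without y':      4sin(y)
  multiplying y':  4x·cos(y)

so (4sin(y)) + (4x·cos(y))·y' = 0, and therefore
  dy/dx = -(4sin(y))/(4x·cos(y)) = -tan(y)/x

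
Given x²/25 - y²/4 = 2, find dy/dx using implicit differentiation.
Apply d/dx to both sides, remembering that y depends on x. Each occurrence of y therefore brings in a y' = dy/dx via the chain rule.

With F(x, y) equal to the left-hand side minus the right, differentiate F term by term:
  d/dx[x^2/25] = 2x/25
  d/dx[-y^2/4] = -y·y'/2
  d/dx[-2] = 0
Adding these up, d/dx[F] = 0 becomes
  (2x/25) + (-y/2)·y' = 0,
so isolating y',
  dy/dx = -(2x/25)/(-y/2) = 4x/(25y)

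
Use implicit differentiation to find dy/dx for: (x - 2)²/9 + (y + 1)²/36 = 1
Differentiate the relation implicitly: treat y = y(x) and apply the chain rule, so every y-derivative picks up a y' = dy/dx factor.

With everything moved to the left-hand side, differentiate term by term:
  d/dx[(x - 2)^2/9] = 2x/9 - 4/9
  d/dx[(y + 1)^2/36] = y'(y + 1)/18
  d/dx[-1] = 0

Separating the contributions that come from x directly and those that come through y:
  without y':      2x/9 - 4/9
  multiplying y':  y/18 + 1/18

so (2x/9 - 4/9) + (y/18 + 1/18)·y' = 0, and therefore
  dy/dx = -(2x/9 - 4/9)/(y/18 + 1/18)
        = -(2(x - 2)/9)/((y + 1)/18) = 4(2 - x)/(y + 1)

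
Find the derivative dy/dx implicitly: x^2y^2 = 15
Take d/dx of both sides. Since y is implicitly a function of x, the chain rule attaches a y' = dy/dx factor whenever we differentiate through y.

Set F(x, y) = (left side) − (right side), so the curve is F = 0. Differentiating each term of F:
  d/dx[x^2y^2] = 2x^2y·y' + 2xy^2
  d/dx[-15] = 0

Collecting, the y'-free part is the partial derivative in x and the y' coefficient is the partial derivative in y:
  ∂F/∂x = 2xy^2
  ∂F/∂y = 2x^2y

so d/dx[F(x, y(x))] = ∂F/∂x + (∂F/∂y)·y' = 0. Rearranging,
  dy/dx = -(∂F/∂x)/(∂F/∂y) = -(2xy^2)/(2x^2y) = -y/x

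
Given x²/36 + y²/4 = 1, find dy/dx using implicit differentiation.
Apply d/dx to both sides, remembering that y depends on x. Each occurrence of y therefore brings in a y' = dy/dx via the chain rule.

With F(x, y) equal to the left-hand side minus the right, differentiate F term by term:
  d/dx[x^2/36] = x/18
  d/dx[y^2/4] = y·y'/2
  d/dx[-1] = 0
Adding these up, d/dx[F] = 0 becomes
  (x/18) + (y/2)·y' = 0,
so isolating y',
  dy/dx = -(x/18)/(y/2) = -x/(9y)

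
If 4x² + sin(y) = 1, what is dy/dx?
Apply d/dx to both sides, remembering that y depends on x. Each occurrence of y therefore brings in a y' = dy/dx via the chain rule.

With F(x, y) equal to the left-hand side minus the right, differentiate F term by term:
  d/dx[4x^2] = 8x
  d/dx[sin(y)] = y'·cos(y)
  d/dx[-1] = 0
Adding these up, d/dx[F] = 0 becomes
  (8x) + (cos(y))·y' = 0,
so isolating y',
  dy/dx = -(8x)/(cos(y)) = -8x/cos(y)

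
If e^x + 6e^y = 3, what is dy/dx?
Take d/dx of both sides. Since y is implicitly a function of x, the chain rule attaches a y' = dy/dx factor whenever we differentiate through y.

Set F(x, y) = (left side) − (right side), so the curve is F = 0. Differentiating each term of F:
  d/dx[e^(x)] = e^(x)
  d/dx[6e^(y)] = 6·y'·e^(y)
  d/dx[-3] = 0

Collecting, the y'-free part is the partial derivative in x and the y' coefficient is the partial derivative in y:
  ∂F/∂x = e^(x)
  ∂F/∂y = 6e^(y)

so d/dx[F(x, y(x))] = ∂F/∂x + (∂F/∂y)·y' = 0. Rearranging,
  dy/dx = -(∂F/∂x)/(∂F/∂y) = -(e^(x))/(6e^(y)) = -e^(x - y)/6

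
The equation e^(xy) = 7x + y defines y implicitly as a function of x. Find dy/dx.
Differentiate both sides with respect to x, treating y as y(x). By the chain rule, any term containing y contributes a factor of y' = dy/dx when we differentiate it.

Move every term to one side and write the relation as F(x, y) = 0. Term by term,
  d/dx[-7x] = -7
  d/dx[-y] = -y'
  d/dx[e^(xy)] = (x·y' + y)·e^(xy)

The pieces without y' make up ∂F/∂x and the coefficient of y' is ∂F/∂y:
  ∂F/∂x = y·e^(xy) - 7,
  ∂F/∂y = x·e^(xy) - 1.

Since d/dx[F] = ∂F/∂x + (∂F/∂y)·y' = 0, solve for y':
  (∂F/∂y)·y' = -∂F/∂x
  dy/dx = -(∂F/∂x)/(∂F/∂y) = -(y·e^(xy) - 7)/(x·e^(xy) - 1) = (-y·e^(xy) + 7)/(x·e^(xy) - 1)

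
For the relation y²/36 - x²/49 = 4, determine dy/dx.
Differentiate the relation implicitly: treat y = y(x) and apply the chain rule, so every y-derivative picks up a y' = dy/dx factor.

With everything moved to the left-hand side, differentiate term by term:
  d/dx[-x^2/49] = -2x/49
  d/dx[y^2/36] = y·y'/18
  d/dx[-4] = 0

Separating the contributions that come from x directly and those that come through y:
  without y':      -2x/49
  multiplying y':  y/18

so (-2x/49) + (y/18)·y' = 0, and therefore
  dy/dx = -(-2x/49)/(y/18) = 36x/(49y)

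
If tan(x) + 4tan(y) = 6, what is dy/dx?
Take d/dx of both sides. Since y is implicitly a function of x, the chain rule attaches a y' = dy/dx factor whenever we differentiate through y.

Set F(x, y) = (left side) − (right side), so the curve is F = 0. Differentiating each term of F:
  d/dx[tan(x)] = tan(x)^2 + 1
  d/dx[4tan(y)] = 4·y'(tan(y)^2 + 1)
  d/dx[-6] = 0

Collecting, the y'-free part is the partial derivative in x and the y' coefficient is the partial derivative in y:
  ∂F/∂x = tan(x)^2 + 1
  ∂F/∂y = 4tan(y)^2 + 4

so d/dx[F(x, y(x))] = ∂F/∂x + (∂F/∂y)·y' = 0. Rearranging,
  dy/dx = -(∂F/∂x)/(∂F/∂y) = -(tan(x)^2 + 1)/(4tan(y)^2 + 4) = -cos(y)^2/(4cos(x)^2)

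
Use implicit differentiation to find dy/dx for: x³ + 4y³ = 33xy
Differentiate both sides with respect to x, treating y as y(x). By the chain rule, any term containing y contributes a factor of y' = dy/dx when we differentiate it.

Move every term to one side and write the relation as F(x, y) = 0. Term by term,
  d/dx[x^3] = 3x^2
  d/dx[-33xy] = -33x·y' - 33y
  d/dx[4y^3] = 12y^2·y'

The pieces without y' make up ∂F/∂x and the coefficient of y' is ∂F/∂y:
  ∂F/∂x = 3x^2 - 33y,
  ∂F/∂y = -33x + 12y^2.

Since d/dx[F] = ∂F/∂x + (∂F/∂y)·y' = 0, solve for y':
  (∂F/∂y)·y' = -∂F/∂x
  dy/dx = -(∂F/∂x)/(∂F/∂y) = -(3x^2 - 33y)/(-33x + 12y^2) = (x^2 - 11y)/(11x - 4y^2)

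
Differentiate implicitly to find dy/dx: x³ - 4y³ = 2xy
Take d/dx of both sides. Since y is implicitly a function of x, the chain rule attaches a y' = dy/dx factor whenever we differentiate through y.

Set F(x, y) = (left side) − (right side), so the curve is F = 0. Differentiating each term of F:
  d/dx[x^3] = 3x^2
  d/dx[-2xy] = -2x·y' - 2y
  d/dx[-4y^3] = -12y^2·y'

Collecting, the y'-free part is the partial derivative in x and the y' coefficient is the partial derivative in y:
  ∂F/∂x = 3x^2 - 2y
  ∂F/∂y = -2x - 12y^2

so d/dx[F(x, y(x))] = ∂F/∂x + (∂F/∂y)·y' = 0. Rearranging,
  dy/dx = -(∂F/∂x)/(∂F/∂y) = -(3x^2 - 2y)/(-2x - 12y^2) = (3x^2/2 - y)/(x + 6y^2)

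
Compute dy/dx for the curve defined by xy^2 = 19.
Apply d/dx to both sides, remembering that y depends on x. Each occurrence of y therefore brings in a y' = dy/dx via the chain rule.

With F(x, y) equal to the left-hand side minus the right, differentiate F term by term:
  d/dx[xy^2] = 2xy·y' + y^2
  d/dx[-19] = 0
Adding these up, d/dx[F] = 0 becomes
  (y^2) + (2xy)·y' = 0,
so isolating y',
  dy/dx = -(y^2)/(2xy) = -y/(2x)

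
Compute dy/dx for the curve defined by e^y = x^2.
Take d/dx of both sides. Since y is implicitly a function of x, the chain rule attaches a y' = dy/dx factor whenever we differentiate through y.

Set F(x, y) = (left side) − (right side), so the curve is F = 0. Differentiating each term of F:
  d/dx[-x^2] = -2x
  d/dx[e^(y)] = y'·e^(y)

Collecting, the y'-free part is the partial derivative in x and the y' coefficient is the partial derivative in y:
  ∂F/∂x = -2x
  ∂F/∂y = e^(y)

so d/dx[F(x, y(x))] = ∂F/∂x + (∂F/∂y)·y' = 0. Rearranging,
  dy/dx = -(∂F/∂x)/(∂F/∂y) = -(-2x)/(e^(y)) = 2x·e^(-y)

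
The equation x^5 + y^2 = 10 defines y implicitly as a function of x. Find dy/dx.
Differentiate the relation implicitly: treat y = y(x) and apply the chain rule, so every y-derivative picks up a y' = dy/dx factor.

With everything moved to the left-hand side, differentiate term by term:
  d/dx[x^5] = 5x^4
  d/dx[y^2] = 2y·y'
  d/dx[-10] = 0

Separating the contributions that come from x directly and those that come through y:
  without y':      5x^4
  multiplying y':  2y

so (5x^4) + (2y)·y' = 0, and therefore
  dy/dx = -(5x^4)/(2y) = -5x^4/(2y)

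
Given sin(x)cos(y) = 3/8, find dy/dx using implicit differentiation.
Take d/dx of both sides. Since y is implicitly a function of x, the chain rule attaches a y' = dy/dx factor whenever we differentiate through y.

Set F(x, y) = (left side) − (right side), so the curve is F = 0. Differentiating each term of F:
  d/dx[sin(x)·cos(y)] = -y'·sin(x)·sin(y) + cos(x)·cos(y)
  d/dx[-3/8] = 0

Collecting, the y'-free part is the partial derivative in x and the y' coefficient is the partial derivative in y:
  ∂F/∂x = cos(x)·cos(y)
  ∂F/∂y = -sin(x)·sin(y)

so d/dx[F(x, y(x))] = ∂F/∂x + (∂F/∂y)·y' = 0. Rearranging,
  dy/dx = -(∂F/∂x)/(∂F/∂y) = -(cos(x)·cos(y))/(-sin(x)·sin(y)) = 1/(tan(x)·tan(y))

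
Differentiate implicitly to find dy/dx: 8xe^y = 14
Differentiate both sides with respect to x, treating y as y(x). By the chain rule, any term containing y contributes a factor of y' = dy/dx when we differentiate it.

Move every term to one side and write the relation as F(x, y) = 0. Term by term,
  d/dx[8x·e^(y)] = 8x·y'·e^(y) + 8e^(y)
  d/dx[-14] = 0

The pieces without y' make up ∂F/∂x and the coefficient of y' is ∂F/∂y:
  ∂F/∂x = 8e^(y),
  ∂F/∂y = 8x·e^(y).

Since d/dx[F] = ∂F/∂x + (∂F/∂y)·y' = 0, solve for y':
  (∂F/∂y)·y' = -∂F/∂x
  dy/dx = -(∂F/∂x)/(∂F/∂y) = -(8e^(y))/(8x·e^(y)) = -1/x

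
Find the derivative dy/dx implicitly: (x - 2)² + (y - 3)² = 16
Differentiate both sides with respect to x, treating y as y(x). By the chain rule, any term containing y contributes a factor of y' = dy/dx when we differentiate it.

Move every term to one side and write the relation as F(x, y) = 0. Term by term,
  d/dx[(x - 2)^2] = 2x - 4
  d/dx[(y - 3)^2] = 2·y'(y - 3)
  d/dx[-16] = 0

The pieces without y' make up ∂F/∂x and the coefficient of y' is ∂F/∂y:
  ∂F/∂x = 2x - 4,
  ∂F/∂y = 2y - 6.

Since d/dx[F] = ∂F/∂x + (∂F/∂y)·y' = 0, solve for y':
  (∂F/∂y)·y' = -∂F/∂x
  dy/dx = -(∂F/∂x)/(∂F/∂y) = -(2x - 4)/(2y - 6) = (2 - x)/(y - 3)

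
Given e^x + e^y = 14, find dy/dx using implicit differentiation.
Differentiate both sides with respect to x, treating y as y(x). By the chain rule, any term containing y contributes a factor of y' = dy/dx when we differentiate it.

Move every term to one side and write the relation as F(x, y) = 0. Term by term,
  d/dx[e^(x)] = e^(x)
  d/dx[e^(y)] = y'·e^(y)
  d/dx[-14] = 0

The pieces without y' make up ∂F/∂x and the coefficient of y' is ∂F/∂y:
  ∂F/∂x = e^(x),
  ∂F/∂y = e^(y).

Since d/dx[F] = ∂F/∂x + (∂F/∂y)·y' = 0, solve for y':
  (∂F/∂y)·y' = -∂F/∂x
  dy/dx = -(∂F/∂x)/(∂F/∂y) = -(e^(x))/(e^(y)) = -e^(x - y)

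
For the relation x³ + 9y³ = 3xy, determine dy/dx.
Take d/dx of both sides. Since y is implicitly a function of x, the chain rule attaches a y' = dy/dx factor whenever we differentiate through y.

Set F(x, y) = (left side) − (right side), so the curve is F = 0. Differentiating each term of F:
  d/dx[x^3] = 3x^2
  d/dx[-3xy] = -3x·y' - 3y
  d/dx[9y^3] = 27y^2·y'

Collecting, the y'-free part is the partial derivative in x and the y' coefficient is the partial derivative in y:
  ∂F/∂x = 3x^2 - 3y
  ∂F/∂y = -3x + 27y^2

so d/dx[F(x, y(x))] = ∂F/∂x + (∂F/∂y)·y' = 0. Rearranging,
  dy/dx = -(∂F/∂x)/(∂F/∂y) = -(3x^2 - 3y)/(-3x + 27y^2) = (x^2 - y)/(x - 9y^2)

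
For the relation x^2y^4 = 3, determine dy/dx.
Take d/dx of both sides. Since y is implicitly a function of x, the chain rule attaches a y' = dy/dx factor whenever we differentiate through y.

Set F(x, y) = (left side) − (right side), so the curve is F = 0. Differentiating each term of F:
  d/dx[x^2y^4] = 4x^2y^3·y' + 2xy^4
  d/dx[-3] = 0

Collecting, the y'-free part is the partial derivative in x and the y' coefficient is the partial derivative in y:
  ∂F/∂x = 2xy^4
  ∂F/∂y = 4x^2y^3

so d/dx[F(x, y(x))] = ∂F/∂x + (∂F/∂y)·y' = 0. Rearranging,
  dy/dx = -(∂F/∂x)/(∂F/∂y) = -(2xy^4)/(4x^2y^3) = -y/(2x)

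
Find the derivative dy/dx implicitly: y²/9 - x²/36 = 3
Apply d/dx to both sides, remembering that y depends on x. Each occurrence of y therefore brings in a y' = dy/dx via the chain rule.

With F(x, y) equal to the left-hand side minus the right, differentiate F term by term:
  d/dx[-x^2/36] = -x/18
  d/dx[y^2/9] = 2y·y'/9
  d/dx[-3] = 0
Adding these up, d/dx[F] = 0 becomes
  (-x/18) + (2y/9)·y' = 0,
so isolating y',
  dy/dx = -(-x/18)/(2y/9) = x/(4y)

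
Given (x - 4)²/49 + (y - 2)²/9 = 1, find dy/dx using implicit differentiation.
Differentiate both sides with respect to x, treating y as y(x). By the chain rule, any term containing y contributes a factor of y' = dy/dx when we differentiate it.

Move every term to one side and write the relation as F(x, y) = 0. Term by term,
  d/dx[(x - 4)^2/49] = 2x/49 - 8/49
  d/dx[(y - 2)^2/9] = 2·y'(y - 2)/9
  d/dx[-1] = 0

The pieces without y' make up ∂F/∂x and the coefficient of y' is ∂F/∂y:
  ∂F/∂x = 2x/49 - 8/49,
  ∂F/∂y = 2y/9 - 4/9.

Since d/dx[F] = ∂F/∂x + (∂F/∂y)·y' = 0, solve for y':
  (∂F/∂y)·y' = -∂F/∂x
  dy/dx = -(∂F/∂x)/(∂F/∂y) = -(2x/49 - 8/49)/(2y/9 - 4/9)
        = -(2(x - 4)/49)/(2(y - 2)/9) = 9(4 - x)/(49(y - 2))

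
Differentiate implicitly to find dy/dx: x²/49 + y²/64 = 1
Differentiate the relation implicitly: treat y = y(x) and apply the chain rule, so every y-derivative picks up a y' = dy/dx factor.

With everything moved to the left-hand side, differentiate term by term:
  d/dx[x^2/49] = 2x/49
  d/dx[y^2/64] = y·y'/32
  d/dx[-1] = 0

Separating the contributions that come from x directly and those that come through y:
  without y':      2x/49
  multiplying y':  y/32

so (2x/49) + (y/32)·y' = 0, and therefore
  dy/dx = -(2x/49)/(y/32) = -64x/(49y)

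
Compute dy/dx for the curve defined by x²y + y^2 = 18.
Apply d/dx to both sides, remembering that y depends on x. Each occurrence of y therefore brings in a y' = dy/dx via the chain rule.

With F(x, y) equal to the left-hand side minus the right, differentiate F term by term:
  d/dx[x^2y] = x^2·y' + 2xy
  d/dx[y^2] = 2y·y'
  d/dx[-18] = 0
Adding these up, d/dx[F] = 0 becomes
  (2xy) + (x^2 + 2y)·y' = 0,
so isolating y',
  dy/dx = -(2xy)/(x^2 + 2y) = -2xy/(x^2 + 2y)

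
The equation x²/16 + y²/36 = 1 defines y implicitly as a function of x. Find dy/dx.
Take d/dx of both sides. Since y is implicitly a function of x, the chain rule attaches a y' = dy/dx factor whenever we differentiate through y.

Set F(x, y) = (left side) − (right side), so the curve is F = 0. Differentiating each term of F:
  d/dx[x^2/16] = x/8
  d/dx[y^2/36] = y·y'/18
  d/dx[-1] = 0

Collecting, the y'-free part is the partial derivative in x and the y' coefficient is the partial derivative in y:
  ∂F/∂x = x/8
  ∂F/∂y = y/18

so d/dx[F(x, y(x))] = ∂F/∂x + (∂F/∂y)·y' = 0. Rearranging,
  dy/dx = -(∂F/∂x)/(∂F/∂y) = -(x/8)/(y/18) = -9x/(4y)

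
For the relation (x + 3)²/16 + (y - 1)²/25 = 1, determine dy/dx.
Differentiate the relation implicitly: treat y = y(x) and apply the chain rule, so every y-derivative picks up a y' = dy/dx factor.

With everything moved to the left-hand side, differentiate term by term:
  d/dx[(x + 3)^2/16] = x/8 + 3/8
  d/dx[(y - 1)^2/25] = 2·y'(y - 1)/25
  d/dx[-1] = 0

Separating the contributions that come from x directly and those that come through y:
  without y':      x/8 + 3/8
  multiplying y':  2y/25 - 2/25

so (x/8 + 3/8) + (2y/25 - 2/25)·y' = 0, and therefore
  dy/dx = -(x/8 + 3/8)/(2y/25 - 2/25)
        = -((x + 3)/8)/(2(y - 1)/25) = 25(-x - 3)/(16(y - 1))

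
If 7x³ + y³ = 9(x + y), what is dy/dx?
Differentiate both sides with respect to x, treating y as y(x). By the chain rule, any term containing y contributes a factor of y' = dy/dx when we differentiate it.

Move every term to one side and write the relation as F(x, y) = 0. Term by term,
  d/dx[7x^3] = 21x^2
  d/dx[-9x] = -9
  d/dx[y^3] = 3y^2·y'
  d/dx[-9y] = -9·y'

The pieces without y' make up ∂F/∂x and the coefficient of y' is ∂F/∂y:
  ∂F/∂x = 21x^2 - 9,
  ∂F/∂y = 3y^2 - 9.

Since d/dx[F] = ∂F/∂x + (∂F/∂y)·y' = 0, solve for y':
  (∂F/∂y)·y' = -∂F/∂x
  dy/dx = -(∂F/∂x)/(∂F/∂y) = -(21x^2 - 9)/(3y^2 - 9) = (3 - 7x^2)/(y^2 - 3)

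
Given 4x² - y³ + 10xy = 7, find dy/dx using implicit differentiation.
Take d/dx of both sides. Since y is implicitly a function of x, the chain rule attaches a y' = dy/dx factor whenever we differentiate through y.

Set F(x, y) = (left side) − (right side), so the curve is F = 0. Differentiating each term of F:
  d/dx[4x^2] = 8x
  d/dx[10xy] = 10x·y' + 10y
  d/dx[-y^3] = -3y^2·y'
  d/dx[-7] = 0

Collecting, the y'-free part is the partial derivative in x and the y' coefficient is the partial derivative in y:
  ∂F/∂x = 8x + 10y
  ∂F/∂y = 10x - 3y^2

so d/dx[F(x, y(x))] = ∂F/∂x + (∂F/∂y)·y' = 0. Rearranging,
  dy/dx = -(∂F/∂x)/(∂F/∂y) = -(8x + 10y)/(10x - 3y^2) = 2(-4x - 5y)/(10x - 3y^2)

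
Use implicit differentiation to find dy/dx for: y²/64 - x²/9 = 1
Take d/dx of both sides. Since y is implicitly a function of x, the chain rule attaches a y' = dy/dx factor whenever we differentiate through y.

Set F(x, y) = (left side) − (right side), so the curve is F = 0. Differentiating each term of F:
  d/dx[-x^2/9] = -2x/9
  d/dx[y^2/64] = y·y'/32
  d/dx[-1] = 0

Collecting, the y'-free part is the partial derivative in x and the y' coefficient is the partial derivative in y:
  ∂F/∂x = -2x/9
  ∂F/∂y = y/32

so d/dx[F(x, y(x))] = ∂F/∂x + (∂F/∂y)·y' = 0. Rearranging,
  dy/dx = -(∂F/∂x)/(∂F/∂y) = -(-2x/9)/(y/32) = 64x/(9y)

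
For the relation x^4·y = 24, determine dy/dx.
Take d/dx of both sides. Since y is implicitly a function of x, the chain rule attaches a y' = dy/dx factor whenever we differentiate through y.

Set F(x, y) = (left side) − (right side), so the curve is F = 0. Differentiating each term of F:
  d/dx[x^4y] = x^4·y' + 4x^3y
  d/dx[-24] = 0

Collecting, the y'-free part is the partial derivative in x and the y' coefficient is the partial derivative in y:
  ∂F/∂x = 4x^3y
  ∂F/∂y = x^4

so d/dx[F(x, y(x))] = ∂F/∂x + (∂F/∂y)·y' = 0. Rearranging,
  dy/dx = -(∂F/∂x)/(∂F/∂y) = -(4x^3y)/(x^4) = -4y/x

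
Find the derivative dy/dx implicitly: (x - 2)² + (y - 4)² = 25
Differentiate both sides with respect to x, treating y as y(x). By the chain rule, any term containing y contributes a factor of y' = dy/dx when we differentiate it.

Move every term to one side and write the relation as F(x, y) = 0. Term by term,
  d/dx[(x - 2)^2] = 2x - 4
  d/dx[(y - 4)^2] = 2·y'(y - 4)
  d/dx[-25] = 0

The pieces without y' make up ∂F/∂x and the coefficient of y' is ∂F/∂y:
  ∂F/∂x = 2x - 4,
  ∂F/∂y = 2y - 8.

Since d/dx[F] = ∂F/∂x + (∂F/∂y)·y' = 0, solve for y':
  (∂F/∂y)·y' = -∂F/∂x
  dy/dx = -(∂F/∂x)/(∂F/∂y) = -(2x - 4)/(2y - 8) = (2 - x)/(y - 4)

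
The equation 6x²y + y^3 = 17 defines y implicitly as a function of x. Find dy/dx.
Differentiate both sides with respect to x, treating y as y(x). By the chain rule, any term containing y contributes a factor of y' = dy/dx when we differentiate it.

Move every term to one side and write the relation as F(x, y) = 0. Term by term,
  d/dx[6x^2y] = 6x^2·y' + 12xy
  d/dx[y^3] = 3y^2·y'
  d/dx[-17] = 0

The pieces without y' make up ∂F/∂x and the coefficient of y' is ∂F/∂y:
  ∂F/∂x = 12xy,
  ∂F/∂y = 6x^2 + 3y^2.

Since d/dx[F] = ∂F/∂x + (∂F/∂y)·y' = 0, solve for y':
  (∂F/∂y)·y' = -∂F/∂x
  dy/dx = -(∂F/∂x)/(∂F/∂y) = -(12xy)/(6x^2 + 3y^2) = -4xy/(2x^2 + y^2)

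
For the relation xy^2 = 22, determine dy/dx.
Apply d/dx to both sides, remembering that y depends on x. Each occurrence of y therefore brings in a y' = dy/dx via the chain rule.

With F(x, y) equal to the left-hand side minus the right, differentiate F term by term:
  d/dx[xy^2] = 2xy·y' + y^2
  d/dx[-22] = 0
Adding these up, d/dx[F] = 0 becomes
  (y^2) + (2xy)·y' = 0,
so isolating y',
  dy/dx = -(y^2)/(2xy) = -y/(2x)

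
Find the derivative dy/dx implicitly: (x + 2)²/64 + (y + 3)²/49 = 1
Take d/dx of both sides. Since y is implicitly a function of x, the chain rule attaches a y' = dy/dx factor whenever we differentiate through y.

Set F(x, y) = (left side) − (right side), so the curve is F = 0. Differentiating each term of F:
  d/dx[(x + 2)^2/64] = x/32 + 1/16
  d/dx[(y + 3)^2/49] = 2·y'(y + 3)/49
  d/dx[-1] = 0

Collecting, the y'-free part is the partial derivative in x and the y' coefficient is the partial derivative in y:
  ∂F/∂x = x/32 + 1/16
  ∂F/∂y = 2y/49 + 6/49

so d/dx[F(x, y(x))] = ∂F/∂x + (∂F/∂y)·y' = 0. Rearranging,
  dy/dx = -(∂F/∂x)/(∂F/∂y) = -(x/32 + 1/16)/(2y/49 + 6/49)
        = -((x + 2)/32)/(2(y + 3)/49) = 49(-x - 2)/(64(y + 3))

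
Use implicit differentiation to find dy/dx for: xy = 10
Apply d/dx to both sides, remembering that y depends on x. Each occurrence of y therefore brings in a y' = dy/dx via the chain rule.

With F(x, y) equal to the left-hand side minus the right, differentiate F term by term:
  d/dx[xy] = x·y' + y
  d/dx[-10] = 0
Adding these up, d/dx[F] = 0 becomes
  (y) + (x)·y' = 0,
so isolating y',
  dy/dx = -(y)/(x) = -y/x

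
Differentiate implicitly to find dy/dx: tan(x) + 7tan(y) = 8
Apply d/dx to both sides, remembering that y depends on x. Each occurrence of y therefore brings in a y' = dy/dx via the chain rule.

With F(x, y) equal to the left-hand side minus the right, differentiate F term by term:
  d/dx[tan(x)] = tan(x)^2 + 1
  d/dx[7tan(y)] = 7·y'(tan(y)^2 + 1)
  d/dx[-8] = 0
Adding these up, d/dx[F] = 0 becomes
  (tan(x)^2 + 1) + (7tan(y)^2 + 7)·y' = 0,
so isolating y',
  dy/dx = -(tan(x)^2 + 1)/(7tan(y)^2 + 7) = -cos(y)^2/(7cos(x)^2)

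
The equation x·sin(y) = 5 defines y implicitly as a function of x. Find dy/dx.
Differentiate both sides with respect to x, treating y as y(x). By the chain rule, any term containing y contributes a factor of y' = dy/dx when we differentiate it.

Move every term to one side and write the relation as F(x, y) = 0. Term by term,
  d/dx[x·sin(y)] = x·y'·cos(y) + sin(y)
  d/dx[-5] = 0

The pieces without y' make up ∂F/∂x and the coefficient of y' is ∂F/∂y:
  ∂F/∂x = sin(y),
  ∂F/∂y = x·cos(y).

Since d/dx[F] = ∂F/∂x + (∂F/∂y)·y' = 0, solve for y':
  (∂F/∂y)·y' = -∂F/∂x
  dy/dx = -(∂F/∂x)/(∂F/∂y) = -(sin(y))/(x·cos(y)) = -tan(y)/x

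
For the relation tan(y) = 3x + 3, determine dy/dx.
Take d/dx of both sides. Since y is implicitly a function of x, the chain rule attaches a y' = dy/dx factor whenever we differentiate through y.

Set F(x, y) = (left side) − (right side), so the curve is F = 0. Differentiating each term of F:
  d/dx[-3x] = -3
  d/dx[tan(y)] = y'(tan(y)^2 + 1)
  d/dx[-3] = 0

Collecting, the y'-free part is the partial derivative in x and the y' coefficient is the partial derivative in y:
  ∂F/∂x = -3
  ∂F/∂y = tan(y)^2 + 1

so d/dx[F(x, y(x))] = ∂F/∂x + (∂F/∂y)·y' = 0. Rearranging,
  dy/dx = -(∂F/∂x)/(∂F/∂y) = -(-3)/(tan(y)^2 + 1) = 3cos(y)^2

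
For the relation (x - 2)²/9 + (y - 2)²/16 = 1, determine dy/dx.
Differentiate the relation implicitly: treat y = y(x) and apply the chain rule, so every y-derivative picks up a y' = dy/dx factor.

With everything moved to the left-hand side, differentiate term by term:
  d/dx[(x - 2)^2/9] = 2x/9 - 4/9
  d/dx[(y - 2)^2/16] = y'(y - 2)/8
  d/dx[-1] = 0

Separating the contributions that come from x directly and those that come through y:
  without y':      2x/9 - 4/9
  multiplying y':  y/8 - 1/4

so (2x/9 - 4/9) + (y/8 - 1/4)·y' = 0, and therefore
  dy/dx = -(2x/9 - 4/9)/(y/8 - 1/4)
        = -(2(x - 2)/9)/((y - 2)/8) = 16(2 - x)/(9(y - 2))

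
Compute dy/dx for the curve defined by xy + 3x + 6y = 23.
Apply d/dx to both sides, remembering that y depends on x. Each occurrence of y therefore brings in a y' = dy/dx via the chain rule.

With F(x, y) equal to the left-hand side minus the right, differentiate F term by term:
  d/dx[xy] = x·y' + y
  d/dx[3x] = 3
  d/dx[6y] = 6·y'
  d/dx[-23] = 0
Adding these up, d/dx[F] = 0 becomes
  (y + 3) + (x + 6)·y' = 0,
so isolating y',
  dy/dx = -(y + 3)/(x + 6) = (-y - 3)/(x + 6)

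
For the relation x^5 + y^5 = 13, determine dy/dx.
Apply d/dx to both sides, remembering that y depends on x. Each occurrence of y therefore brings in a y' = dy/dx via the chain rule.

With F(x, y) equal to the left-hand side minus the right, differentiate F term by term:
  d/dx[x^5] = 5x^4
  d/dx[y^5] = 5y^4·y'
  d/dx[-13] = 0
Adding these up, d/dx[F] = 0 becomes
  (5x^4) + (5y^4)·y' = 0,
so isolating y',
  dy/dx = -(5x^4)/(5y^4) = -x^4/y^4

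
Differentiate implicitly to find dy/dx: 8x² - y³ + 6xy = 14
Differentiate both sides with respect to x, treating y as y(x). By the chain rule, any term containing y contributes a factor of y' = dy/dx when we differentiate it.

Move every term to one side and write the relation as F(x, y) = 0. Term by term,
  d/dx[8x^2] = 16x
  d/dx[6xy] = 6x·y' + 6y
  d/dx[-y^3] = -3y^2·y'
  d/dx[-14] = 0

The pieces without y' make up ∂F/∂x and the coefficient of y' is ∂F/∂y:
  ∂F/∂x = 16x + 6y,
  ∂F/∂y = 6x - 3y^2.

Since d/dx[F] = ∂F/∂x + (∂F/∂y)·y' = 0, solve for y':
  (∂F/∂y)·y' = -∂F/∂x
  dy/dx = -(∂F/∂x)/(∂F/∂y) = -(16x + 6y)/(6x - 3y^2) = 2(-8x - 3y)/(3(2x - y^2))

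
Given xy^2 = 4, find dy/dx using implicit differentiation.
Differentiate both sides with respect to x, treating y as y(x). By the chain rule, any term containing y contributes a factor of y' = dy/dx when we differentiate it.

Move every term to one side and write the relation as F(x, y) = 0. Term by term,
  d/dx[xy^2] = 2xy·y' + y^2
  d/dx[-4] = 0

The pieces without y' make up ∂F/∂x and the coefficient of y' is ∂F/∂y:
  ∂F/∂x = y^2,
  ∂F/∂y = 2xy.

Since d/dx[F] = ∂F/∂x + (∂F/∂y)·y' = 0, solve for y':
  (∂F/∂y)·y' = -∂F/∂x
  dy/dx = -(∂F/∂x)/(∂F/∂y) = -(y^2)/(2xy) = -y/(2x)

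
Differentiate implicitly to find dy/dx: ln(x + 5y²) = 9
Differentiate the relation implicitly: treat y = y(x) and apply the chain rule, so every y-derivative picks up a y' = dy/dx factor.

With everything moved to the left-hand side, differentiate term by term:
  d/dx[ln(x + 5y^2)] = (10y·y' + 1)/(x + 5y^2)
  d/dx[-9] = 0

Separating the contributions that come from x directly and those that come through y:
  without y':      1/(x + 5y^2)
  multiplying y':  10y/(x + 5y^2)

so (1/(x + 5y^2)) + (10y/(x + 5y^2))·y' = 0, and therefore
  dy/dx = -(1/(x + 5y^2))/(10y/(x + 5y^2)) = -1/(10y)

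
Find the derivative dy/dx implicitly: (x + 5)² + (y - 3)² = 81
Differentiate the relation implicitly: treat y = y(x) and apply the chain rule, so every y-derivative picks up a y' = dy/dx factor.

With everything moved to the left-hand side, differentiate term by term:
  d/dx[(x + 5)^2] = 2x + 10
  d/dx[(y - 3)^2] = 2·y'(y - 3)
  d/dx[-81] = 0

Separating the contributions that come from x directly and those that come through y:
  without y':      2x + 10
  multiplying y':  2y - 6

so (2x + 10) + (2y - 6)·y' = 0, and therefore
  dy/dx = -(2x + 10)/(2y - 6) = (-x - 5)/(y - 3)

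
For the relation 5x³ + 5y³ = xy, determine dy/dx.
Apply d/dx to both sides, remembering that y depends on x. Each occurrence of y therefore brings in a y' = dy/dx via the chain rule.

With F(x, y) equal to the left-hand side minus the right, differentiate F term by term:
  d/dx[5x^3] = 15x^2
  d/dx[-xy] = -x·y' - y
  d/dx[5y^3] = 15y^2·y'
Adding these up, d/dx[F] = 0 becomes
  (15x^2 - y) + (-x + 15y^2)·y' = 0,
so isolating y',
  dy/dx = -(15x^2 - y)/(-x + 15y^2) = (15x^2 - y)/(x - 15y^2)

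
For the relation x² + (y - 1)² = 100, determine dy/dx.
Apply d/dx to both sides, remembering that y depends on x. Each occurrence of y therefore brings in a y' = dy/dx via the chain rule.

With F(x, y) equal to the left-hand side minus the right, differentiate F term by term:
  d/dx[x^2] = 2x
  d/dx[(y - 1)^2] = 2·y'(y - 1)
  d/dx[-100] = 0
Adding these up, d/dx[F] = 0 becomes
  (2x) + (2y - 2)·y' = 0,
so isolating y',
  dy/dx = -(2x)/(2y - 2) = -x/(y - 1)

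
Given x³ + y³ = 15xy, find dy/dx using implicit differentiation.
Apply d/dx to both sides, remembering that y depends on x. Each occurrence of y therefore brings in a y' = dy/dx via the chain rule.

With F(x, y) equal to the left-hand side minus the right, differentiate F term by term:
  d/dx[x^3] = 3x^2
  d/dx[-15xy] = -15x·y' - 15y
  d/dx[y^3] = 3y^2·y'
Adding these up, d/dx[F] = 0 becomes
  (3x^2 - 15y) + (-15x + 3y^2)·y' = 0,
so isolating y',
  dy/dx = -(3x^2 - 15y)/(-15x + 3y^2) = (x^2 - 5y)/(5x - y^2)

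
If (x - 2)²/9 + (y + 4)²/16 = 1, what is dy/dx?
Differentiate both sides with respect to x, treating y as y(x). By the chain rule, any term containing y contributes a factor of y' = dy/dx when we differentiate it.

Move every term to one side and write the relation as F(x, y) = 0. Term by term,
  d/dx[(x - 2)^2/9] = 2x/9 - 4/9
  d/dx[(y + 4)^2/16] = y'(y + 4)/8
  d/dx[-1] = 0

The pieces without y' make up ∂F/∂x and the coefficient of y' is ∂F/∂y:
  ∂F/∂x = 2x/9 - 4/9,
  ∂F/∂y = y/8 + 1/2.

Since d/dx[F] = ∂F/∂x + (∂F/∂y)·y' = 0, solve for y':
  (∂F/∂y)·y' = -∂F/∂x
  dy/dx = -(∂F/∂x)/(∂F/∂y) = -(2x/9 - 4/9)/(y/8 + 1/2)
        = -(2(x - 2)/9)/((y + 4)/8) = 16(2 - x)/(9(y + 4))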